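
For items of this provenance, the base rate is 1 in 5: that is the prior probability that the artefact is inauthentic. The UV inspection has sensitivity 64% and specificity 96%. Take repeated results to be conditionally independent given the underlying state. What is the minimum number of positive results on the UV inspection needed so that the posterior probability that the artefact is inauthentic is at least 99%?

Prior odds: 0.2 ÷ 0.8 = 0.25.
False-positive rate = 1 − 0.96 = 0.04; likelihood ratio of a positive = 0.64/0.04 = 16.
Target odds: 0.99 ÷ 0.01 = 99.
Need 0.25 × 16ⁿ ≥ 99, i.e. 16ⁿ ≥ 396.
16² = 256 falls short of 396 but 16³ = 4096 reaches it, so n = 3.

3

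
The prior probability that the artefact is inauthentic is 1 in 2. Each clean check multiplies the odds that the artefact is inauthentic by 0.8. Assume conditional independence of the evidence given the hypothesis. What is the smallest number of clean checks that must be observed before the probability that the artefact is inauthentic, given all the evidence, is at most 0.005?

24

Prior odds: 0.5 ÷ 0.5 = 1.
Likelihood ratio per clean check = 0.8.
Target odds: 0.005 ÷ 0.995 = 1/199.
Need 1 × 0.8ⁿ ≤ 1/199, i.e. 0.8ⁿ ≤ 1/199.
0.8²³ ≈0.00590296 is still above 1/199 but 0.8²⁴ ≈0.00472237 is at or below it, so n = 24.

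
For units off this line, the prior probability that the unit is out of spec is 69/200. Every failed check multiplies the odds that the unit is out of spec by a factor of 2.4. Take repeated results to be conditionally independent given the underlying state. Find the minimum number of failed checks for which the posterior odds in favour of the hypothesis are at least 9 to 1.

Prior odds = 0.345/0.655 = 69/131.
Likelihood ratio per failed check = 2.4.
Target odds = 9.
Need (69/131) × 2.4ⁿ ≥ 9, i.e. 2.4ⁿ ≥ 393/23.
2.4³ = 13.824 falls short of 393/23 but 2.4⁴ = 33.1776 reaches it, so n = 4.

4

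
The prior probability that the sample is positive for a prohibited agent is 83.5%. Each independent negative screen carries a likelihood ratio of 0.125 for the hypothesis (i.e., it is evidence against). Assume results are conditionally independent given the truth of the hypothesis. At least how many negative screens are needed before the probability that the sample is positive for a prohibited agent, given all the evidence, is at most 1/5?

2

Prior odds = 0.835/0.165 = 167/33.
Likelihood ratio per negative screen = 0.125.
Target posterior odds = 0.2/0.8 = 0.25.
Require 0.125ⁿ ≤ 0.25 ÷ (167/33) = 33/668.
0.125¹ = 0.125 is still above 33/668 but 0.125² = 0.015625 is at or below it, so n = 2.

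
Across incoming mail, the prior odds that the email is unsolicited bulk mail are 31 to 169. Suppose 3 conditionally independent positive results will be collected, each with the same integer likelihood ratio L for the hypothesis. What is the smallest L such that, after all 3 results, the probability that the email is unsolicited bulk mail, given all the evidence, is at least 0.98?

Prior odds = 31/169.
Target odds = 0.98/0.02 = 49.
Need L³ ≥ 49 ÷ (31/169) = 8281/31.
6³ = 216 < 8281/31 ≤ 343 = 7³, so L = 7.

7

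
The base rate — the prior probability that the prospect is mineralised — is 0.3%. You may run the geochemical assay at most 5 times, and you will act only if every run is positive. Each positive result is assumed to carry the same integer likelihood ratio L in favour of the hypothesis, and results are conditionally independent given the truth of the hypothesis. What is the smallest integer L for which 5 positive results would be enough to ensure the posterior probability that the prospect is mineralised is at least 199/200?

10

Prior odds = 0.003/0.997 = 3/997.
Target odds = 0.995/0.005 = 199.
Need L⁵ ≥ 199 ÷ (3/997) = 198403/3.
9⁵ = 59049 < 198403/3 ≤ 100000 = 10⁵, so L = 10.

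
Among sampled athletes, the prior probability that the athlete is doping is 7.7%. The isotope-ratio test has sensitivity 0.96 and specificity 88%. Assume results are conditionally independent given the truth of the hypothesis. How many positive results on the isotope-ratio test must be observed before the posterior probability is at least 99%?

Prior odds: 0.077 ÷ 0.923 = 77/923.
False-positive rate = 1 − 0.88 = 0.12; likelihood ratio of a positive = 0.96/0.12 = 8.
Target odds: 0.99 ÷ 0.01 = 99.
Need (77/923) × 8ⁿ ≥ 99, i.e. 8ⁿ ≥ 8307/7.
8³ = 512 falls short of 8307/7 but 8⁴ = 4096 reaches it, so n = 4.

4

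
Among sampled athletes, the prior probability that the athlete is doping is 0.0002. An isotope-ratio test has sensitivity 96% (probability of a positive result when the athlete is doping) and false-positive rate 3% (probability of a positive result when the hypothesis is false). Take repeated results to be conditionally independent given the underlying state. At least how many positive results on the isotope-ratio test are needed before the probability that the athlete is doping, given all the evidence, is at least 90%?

Prior odds = 0.0002/0.9998 = 1/4999.
Likelihood ratio of a positive result = 0.96/0.03 = 32.
Target posterior odds = 0.9/0.1 = 9.
Need (1/4999) × 32ⁿ ≥ 9, i.e. 32ⁿ ≥ 44991.
32³ = 32768 falls short of 44991 but 32⁴ = 1048576 reaches it, so n = 4.

4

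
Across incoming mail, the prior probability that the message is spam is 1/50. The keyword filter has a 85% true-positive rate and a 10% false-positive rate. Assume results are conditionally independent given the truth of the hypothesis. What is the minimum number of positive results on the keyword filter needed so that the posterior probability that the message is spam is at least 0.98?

4

Prior odds: 0.02 ÷ 0.98 = 1/49.
Likelihood ratio of a positive result = 0.85/0.1 = 8.5.
Target posterior odds = 0.98/0.02 = 49.
Require 8.5ⁿ ≥ 49 ÷ (1/49) = 2401.
8.5³ = 614.125 falls short of 2401 but 8.5⁴ = 5220.0625 reaches it, so n = 4.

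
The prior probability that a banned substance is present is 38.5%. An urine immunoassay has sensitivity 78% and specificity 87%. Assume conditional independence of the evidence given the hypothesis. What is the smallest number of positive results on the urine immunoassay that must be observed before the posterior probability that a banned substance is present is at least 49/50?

3

Prior odds: 0.385 ÷ 0.615 = 77/123.
False-positive rate = 1 − 0.87 = 0.13; likelihood ratio of a positive = 0.78/0.13 = 6.
Target odds: 0.98 ÷ 0.02 = 49.
Need (77/123) × 6ⁿ ≥ 49, i.e. 6ⁿ ≥ 861/11.
6² = 36 falls short of 861/11 but 6³ = 216 reaches it, so n = 3.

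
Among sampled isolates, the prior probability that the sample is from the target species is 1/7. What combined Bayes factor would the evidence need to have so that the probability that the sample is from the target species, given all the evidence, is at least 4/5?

24

Prior odds = (1/7)/(6/7) = 1/6.
Target odds = 0.8/0.2 = 4.
Required Bayes factor = 4 ÷ (1/6) = 24.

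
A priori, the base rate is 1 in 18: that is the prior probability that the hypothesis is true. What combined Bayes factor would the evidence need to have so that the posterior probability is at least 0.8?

68

Prior odds = (1/18)/(17/18) = 1/17.
Target odds = 0.8/0.2 = 4.
Required Bayes factor = 4 ÷ (1/17) = 68.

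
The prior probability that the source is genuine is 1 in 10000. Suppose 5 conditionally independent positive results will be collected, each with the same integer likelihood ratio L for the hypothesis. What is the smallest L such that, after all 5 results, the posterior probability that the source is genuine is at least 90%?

10

Prior odds = 0.0001/0.9999 = 1/9999.
Target odds = 0.9/0.1 = 9.
Need L⁵ ≥ 9 ÷ (1/9999) = 89991.
9⁵ = 59049 < 89991 ≤ 100000 = 10⁵, so L = 10.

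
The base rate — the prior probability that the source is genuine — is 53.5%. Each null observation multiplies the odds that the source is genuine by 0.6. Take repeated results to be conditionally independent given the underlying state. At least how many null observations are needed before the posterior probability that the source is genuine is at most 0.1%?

14

Prior odds = 0.535/0.465 = 107/93.
Likelihood ratio per null observation = 0.6.
Target posterior odds = 0.001/0.999 = 1/999.
Require 0.6ⁿ ≤ 1/999 ÷ (107/93) = 31/35631.
0.6¹³ ≈0.00130607 is still above 31/35631 but 0.6¹⁴ ≈0.000783642 is at or below it, so n = 14.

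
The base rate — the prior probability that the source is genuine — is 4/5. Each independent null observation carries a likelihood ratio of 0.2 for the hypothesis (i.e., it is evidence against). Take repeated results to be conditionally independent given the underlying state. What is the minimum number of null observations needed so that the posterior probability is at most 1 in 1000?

6

Prior odds = 0.8/0.2 = 4.
Likelihood ratio per null observation = 0.2.
Target posterior odds = 0.001/0.999 = 1/999.
Need 4 × 0.2ⁿ ≤ 1/999, i.e. 0.2ⁿ ≤ 1/3996.
0.2⁵ = 0.00032 is still above 1/3996 but 0.2⁶ = 1/15625 is at or below it, so n = 6.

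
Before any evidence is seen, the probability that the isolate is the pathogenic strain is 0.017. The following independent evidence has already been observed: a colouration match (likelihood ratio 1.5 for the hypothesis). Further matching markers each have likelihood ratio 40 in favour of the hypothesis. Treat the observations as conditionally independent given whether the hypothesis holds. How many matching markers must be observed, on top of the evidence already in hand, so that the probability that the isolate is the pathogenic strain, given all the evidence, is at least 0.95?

2

Prior odds = 0.017/0.983 = 17/983.
Bayes factor of the evidence already in hand = 1.5.
Odds after that evidence = (17/983) × 1.5 = 51/1966.
Target odds = 0.95/0.05 = 19.
Need 40ⁿ ≥ 19 ÷ (51/1966) = 37354/51.
40¹ = 40 falls short of 37354/51 but 40² = 1600 reaches it, so n = 2.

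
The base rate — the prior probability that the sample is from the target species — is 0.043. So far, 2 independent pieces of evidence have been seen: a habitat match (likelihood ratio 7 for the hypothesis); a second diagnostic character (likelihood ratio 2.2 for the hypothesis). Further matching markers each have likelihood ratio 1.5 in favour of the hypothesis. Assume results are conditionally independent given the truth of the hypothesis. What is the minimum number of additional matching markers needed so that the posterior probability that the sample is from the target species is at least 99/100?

Prior odds = 0.043/0.957 = 43/957.
Combined Bayes factor of the evidence already in hand = 7 × 2.2 = 15.4.
Odds after that evidence = (43/957) × 15.4 = 301/435.
Target odds = 0.99/0.01 = 99.
Need 1.5ⁿ ≥ 99 ÷ (301/435) = 43065/301.
1.5¹² = 531441/4096 falls short of 43065/301 but 1.5¹³ = 1594323/8192 reaches it, so n = 13.

13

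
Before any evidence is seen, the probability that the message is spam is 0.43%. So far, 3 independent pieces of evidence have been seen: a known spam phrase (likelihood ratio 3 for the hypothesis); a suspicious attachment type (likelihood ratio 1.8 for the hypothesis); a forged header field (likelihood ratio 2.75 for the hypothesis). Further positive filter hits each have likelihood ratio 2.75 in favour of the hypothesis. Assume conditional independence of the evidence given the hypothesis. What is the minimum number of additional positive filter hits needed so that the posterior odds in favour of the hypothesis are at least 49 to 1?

Prior odds = 0.0043/0.9957 = 43/9957.
Combined Bayes factor of the evidence already in hand = 3 × 1.8 × 2.75 = 14.85.
Odds after that evidence = (43/9957) × 14.85 = 4257/66380.
Target odds = 49.
Need 2.75ⁿ ≥ 49 ÷ (4257/66380) = 3252620/4257.
2.75⁶ = 1771561/4096 falls short of 3252620/4257 but 2.75⁷ = 19487171/16384 reaches it, so n = 7.

7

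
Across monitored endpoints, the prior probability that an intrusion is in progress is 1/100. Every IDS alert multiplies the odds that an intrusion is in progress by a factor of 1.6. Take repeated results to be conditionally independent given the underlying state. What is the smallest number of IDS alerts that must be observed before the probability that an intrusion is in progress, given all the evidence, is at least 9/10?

Prior odds = 0.01/0.99 = 1/99.
Likelihood ratio per IDS alert = 1.6.
Target posterior odds = 0.9/0.1 = 9.
Need (1/99) × 1.6ⁿ ≥ 9, i.e. 1.6ⁿ ≥ 891.
1.6¹⁴ ≈720.576 falls short of 891 but 1.6¹⁵ ≈1152.92 reaches it, so n = 15.

15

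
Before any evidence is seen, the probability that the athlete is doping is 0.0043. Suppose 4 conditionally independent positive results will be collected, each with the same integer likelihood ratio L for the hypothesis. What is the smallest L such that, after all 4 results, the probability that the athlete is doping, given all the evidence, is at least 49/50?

Prior odds = 0.0043/0.9957 = 43/9957.
Target odds = 0.98/0.02 = 49.
Need L⁴ ≥ 49 ÷ (43/9957) = 487893/43.
10⁴ = 10000 < 487893/43 ≤ 14641 = 11⁴, so L = 11.

11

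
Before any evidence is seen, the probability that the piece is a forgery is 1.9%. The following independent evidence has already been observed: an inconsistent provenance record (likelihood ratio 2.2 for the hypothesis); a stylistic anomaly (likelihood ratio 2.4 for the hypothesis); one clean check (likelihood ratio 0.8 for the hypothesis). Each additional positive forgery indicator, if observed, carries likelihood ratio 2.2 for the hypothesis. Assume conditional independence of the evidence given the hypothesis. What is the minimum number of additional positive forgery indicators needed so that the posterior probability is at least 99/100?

10

Prior odds = 0.019/0.981 = 19/981.
Combined Bayes factor of the evidence already in hand = 2.2 × 2.4 × 0.8 = 4.224.
Odds after that evidence = (19/981) × 4.224 = 3344/40875.
Target odds = 0.99/0.01 = 99.
Need 2.2ⁿ ≥ 99 ÷ (3344/40875) = 367875/304.
2.2⁹ ≈1207.27 falls short of 367875/304 but 2.2¹⁰ ≈2655.99 reaches it, so n = 10.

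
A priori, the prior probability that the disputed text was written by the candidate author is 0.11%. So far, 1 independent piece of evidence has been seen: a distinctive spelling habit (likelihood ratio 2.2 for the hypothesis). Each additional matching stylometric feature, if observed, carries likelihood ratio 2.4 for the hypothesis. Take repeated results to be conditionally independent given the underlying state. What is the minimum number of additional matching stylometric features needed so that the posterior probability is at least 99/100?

Prior odds = 0.0011/0.9989 = 11/9989.
Bayes factor of the evidence already in hand = 2.2.
Odds after that evidence = (11/9989) × 2.2 = 121/49945.
Target odds = 0.99/0.01 = 99.
Need 2.4ⁿ ≥ 99 ÷ (121/49945) = 449505/11.
2.4¹² ≈36520.3 falls short of 449505/11 but 2.4¹³ ≈87648.8 reaches it, so n = 13.

13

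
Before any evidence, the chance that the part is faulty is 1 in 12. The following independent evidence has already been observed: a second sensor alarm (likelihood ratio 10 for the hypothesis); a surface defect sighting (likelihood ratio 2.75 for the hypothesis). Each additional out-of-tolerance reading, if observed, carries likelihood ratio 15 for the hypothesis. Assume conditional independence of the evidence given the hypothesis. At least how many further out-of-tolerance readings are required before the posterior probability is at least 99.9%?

3

Prior odds = (1/12)/(11/12) = 1/11.
Combined Bayes factor of the evidence already in hand = 10 × 2.75 = 27.5.
Odds after that evidence = (1/11) × 27.5 = 2.5.
Target odds = 0.999/0.001 = 999.
Need 15ⁿ ≥ 999 ÷ 2.5 = 399.6.
15² = 225 falls short of 399.6 but 15³ = 3375 reaches it, so n = 3.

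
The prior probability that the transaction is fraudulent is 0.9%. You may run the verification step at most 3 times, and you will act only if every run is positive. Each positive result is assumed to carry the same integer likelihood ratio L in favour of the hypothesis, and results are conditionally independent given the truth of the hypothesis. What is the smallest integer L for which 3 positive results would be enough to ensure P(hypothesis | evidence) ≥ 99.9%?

48

Prior odds = 0.009/0.991 = 9/991.
Target odds = 0.999/0.001 = 999.
Need L³ ≥ 999 ÷ (9/991) = 110001.
47³ = 103823 < 110001 ≤ 110592 = 48³, so L = 48.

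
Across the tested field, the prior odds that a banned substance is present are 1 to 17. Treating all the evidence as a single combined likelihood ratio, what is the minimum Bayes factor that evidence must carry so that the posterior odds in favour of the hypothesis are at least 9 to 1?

153

Prior odds = 1/17.
Target odds = 9.
Required Bayes factor = 9 ÷ (1/17) = 153.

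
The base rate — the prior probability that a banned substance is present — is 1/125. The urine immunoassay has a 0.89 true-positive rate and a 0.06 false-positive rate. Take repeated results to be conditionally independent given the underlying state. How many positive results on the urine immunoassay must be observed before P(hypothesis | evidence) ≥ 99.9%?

Prior odds: 0.008 ÷ 0.992 = 1/124.
Likelihood ratio of a positive result = 0.89/0.06 = 89/6.
Target odds: 0.999 ÷ 0.001 = 999.
Need (1/124) × (89/6)ⁿ ≥ 999, i.e. (89/6)ⁿ ≥ 123876.
(89/6)⁴ = 62742241/1296 falls short of 123876 but (89/6)⁵ ≈718115 reaches it, so n = 5.

5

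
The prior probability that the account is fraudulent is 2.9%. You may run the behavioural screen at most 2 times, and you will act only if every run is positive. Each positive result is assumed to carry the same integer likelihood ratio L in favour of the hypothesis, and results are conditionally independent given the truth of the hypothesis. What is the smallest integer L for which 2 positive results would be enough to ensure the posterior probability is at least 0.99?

58

Prior odds = 0.029/0.971 = 29/971.
Target odds = 0.99/0.01 = 99.
Need L² ≥ 99 ÷ (29/971) = 96129/29.
57² = 3249 < 96129/29 ≤ 3364 = 58², so L = 58.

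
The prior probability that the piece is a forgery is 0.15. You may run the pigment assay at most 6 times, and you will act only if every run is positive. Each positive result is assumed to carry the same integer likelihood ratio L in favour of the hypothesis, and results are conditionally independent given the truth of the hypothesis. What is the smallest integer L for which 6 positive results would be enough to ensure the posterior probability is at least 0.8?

Prior odds = 0.15/0.85 = 3/17.
Target odds = 0.8/0.2 = 4.
Need L⁶ ≥ 4 ÷ (3/17) = 68/3.
1⁶ = 1 < 68/3 ≤ 64 = 2⁶, so L = 2.

2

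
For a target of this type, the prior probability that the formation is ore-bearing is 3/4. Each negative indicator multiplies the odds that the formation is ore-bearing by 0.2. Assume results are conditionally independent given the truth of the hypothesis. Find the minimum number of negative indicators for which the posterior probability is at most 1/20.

Prior odds: 0.75 ÷ 0.25 = 3.
Likelihood ratio per negative indicator = 0.2.
Target posterior odds = 0.05/0.95 = 1/19.
Need 3 × 0.2ⁿ ≤ 1/19, i.e. 0.2ⁿ ≤ 1/57.
0.2² = 0.04 is still above 1/57 but 0.2³ = 0.008 is at or below it, so n = 3.

3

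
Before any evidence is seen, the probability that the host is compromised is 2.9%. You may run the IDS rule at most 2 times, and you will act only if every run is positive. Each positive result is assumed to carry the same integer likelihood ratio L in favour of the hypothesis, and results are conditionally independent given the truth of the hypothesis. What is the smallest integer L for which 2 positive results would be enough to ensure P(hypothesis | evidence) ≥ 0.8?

Prior odds = 0.029/0.971 = 29/971.
Target odds = 0.8/0.2 = 4.
Need L² ≥ 4 ÷ (29/971) = 3884/29.
11² = 121 < 3884/29 ≤ 144 = 12², so L = 12.

12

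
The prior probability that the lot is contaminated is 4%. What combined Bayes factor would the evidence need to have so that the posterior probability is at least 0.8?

96

Prior odds = 0.04/0.96 = 1/24.
Target odds = 0.8/0.2 = 4.
Required Bayes factor = 4 ÷ (1/24) = 96.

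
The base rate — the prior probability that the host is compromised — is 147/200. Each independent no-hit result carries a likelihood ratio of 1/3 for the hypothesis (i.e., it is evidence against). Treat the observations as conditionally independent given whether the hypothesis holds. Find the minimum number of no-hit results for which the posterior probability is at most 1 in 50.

Prior odds: 0.735 ÷ 0.265 = 147/53.
Likelihood ratio per no-hit result = 1/3.
Target posterior odds = 0.02/0.98 = 1/49.
Require (1/3)ⁿ ≤ 1/49 ÷ (147/53) = 53/7203.
(1/3)⁴ = 1/81 is still above 53/7203 but (1/3)⁵ = 1/243 is at or below it, so n = 5.

5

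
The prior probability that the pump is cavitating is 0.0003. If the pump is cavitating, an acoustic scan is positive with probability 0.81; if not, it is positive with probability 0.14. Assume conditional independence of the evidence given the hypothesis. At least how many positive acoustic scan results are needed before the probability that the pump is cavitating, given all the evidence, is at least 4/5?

Prior odds: 0.0003 ÷ 0.9997 = 3/9997.
Likelihood ratio of a positive = 0.81/0.14 = 81/14.
Target posterior odds = 0.8/0.2 = 4.
Require (81/14)ⁿ ≥ 4 ÷ (3/9997) = 39988/3.
(81/14)⁵ ≈6483.13 falls short of 39988/3 but (81/14)⁶ ≈37509.6 reaches it, so n = 6.

6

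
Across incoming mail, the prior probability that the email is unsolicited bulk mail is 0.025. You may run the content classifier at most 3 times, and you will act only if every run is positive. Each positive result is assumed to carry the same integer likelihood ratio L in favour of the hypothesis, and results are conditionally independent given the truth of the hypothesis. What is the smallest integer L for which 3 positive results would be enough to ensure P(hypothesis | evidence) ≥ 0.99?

16

Prior odds = 0.025/0.975 = 1/39.
Target odds = 0.99/0.01 = 99.
Need L³ ≥ 99 ÷ (1/39) = 3861.
15³ = 3375 < 3861 ≤ 4096 = 16³, so L = 16.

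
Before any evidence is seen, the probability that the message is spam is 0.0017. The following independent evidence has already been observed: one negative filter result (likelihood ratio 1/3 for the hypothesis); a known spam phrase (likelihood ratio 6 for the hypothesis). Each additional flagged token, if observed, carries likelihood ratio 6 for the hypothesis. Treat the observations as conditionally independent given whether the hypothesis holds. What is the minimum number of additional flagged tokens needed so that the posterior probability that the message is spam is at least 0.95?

5

Prior odds = 0.0017/0.9983 = 17/9983.
Combined Bayes factor of the evidence already in hand = (1/3) × 6 = 2.
Odds after that evidence = (17/9983) × 2 = 34/9983.
Target odds = 0.95/0.05 = 19.
Need 6ⁿ ≥ 19 ÷ (34/9983) = 189677/34.
6⁴ = 1296 falls short of 189677/34 but 6⁵ = 7776 reaches it, so n = 5.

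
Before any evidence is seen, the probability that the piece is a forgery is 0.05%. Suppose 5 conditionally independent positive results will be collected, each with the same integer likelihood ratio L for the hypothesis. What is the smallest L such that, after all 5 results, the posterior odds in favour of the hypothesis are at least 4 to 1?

7

Prior odds = 0.0005/0.9995 = 1/1999.
Target odds = 4.
Need L⁵ ≥ 4 ÷ (1/1999) = 7996.
6⁵ = 7776 < 7996 ≤ 16807 = 7⁵, so L = 7.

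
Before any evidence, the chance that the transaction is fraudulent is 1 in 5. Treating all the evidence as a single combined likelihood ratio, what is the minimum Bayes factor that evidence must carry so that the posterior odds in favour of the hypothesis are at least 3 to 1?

Prior odds = 0.2/0.8 = 0.25.
Target odds = 3.
Required Bayes factor = 3 ÷ 0.25 = 12.

12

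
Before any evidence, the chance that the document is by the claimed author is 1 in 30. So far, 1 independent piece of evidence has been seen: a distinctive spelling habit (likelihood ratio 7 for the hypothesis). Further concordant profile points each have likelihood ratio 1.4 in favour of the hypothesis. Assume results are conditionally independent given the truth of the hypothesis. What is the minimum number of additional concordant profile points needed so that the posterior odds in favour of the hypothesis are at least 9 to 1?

Prior odds = (1/30)/(29/30) = 1/29.
Bayes factor of the evidence already in hand = 7.
Odds after that evidence = (1/29) × 7 = 7/29.
Target odds = 9.
Need 1.4ⁿ ≥ 9 ÷ (7/29) = 261/7.
1.4¹⁰ = 282475249/9765625 falls short of 261/7 but 1.4¹¹ ≈40.4957 reaches it, so n = 11.

11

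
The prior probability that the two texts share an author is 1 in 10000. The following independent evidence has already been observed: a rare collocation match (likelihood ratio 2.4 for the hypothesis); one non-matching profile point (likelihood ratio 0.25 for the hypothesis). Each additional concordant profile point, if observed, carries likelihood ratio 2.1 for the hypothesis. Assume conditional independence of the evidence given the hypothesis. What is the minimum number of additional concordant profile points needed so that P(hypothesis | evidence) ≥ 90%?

Prior odds = 0.0001/0.9999 = 1/9999.
Combined Bayes factor of the evidence already in hand = 2.4 × 0.25 = 0.6.
Odds after that evidence = (1/9999) × 0.6 = 1/16665.
Target odds = 0.9/0.1 = 9.
Need 2.1ⁿ ≥ 9 ÷ (1/16665) = 149985.
2.1¹⁶ ≈143057 falls short of 149985 but 2.1¹⁷ ≈300419 reaches it, so n = 17.

17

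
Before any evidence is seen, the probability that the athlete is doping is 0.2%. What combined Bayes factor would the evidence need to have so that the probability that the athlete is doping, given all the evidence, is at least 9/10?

4491

Prior odds = 0.002/0.998 = 1/499.
Target odds = 0.9/0.1 = 9.
Required Bayes factor = 9 ÷ (1/499) = 4491.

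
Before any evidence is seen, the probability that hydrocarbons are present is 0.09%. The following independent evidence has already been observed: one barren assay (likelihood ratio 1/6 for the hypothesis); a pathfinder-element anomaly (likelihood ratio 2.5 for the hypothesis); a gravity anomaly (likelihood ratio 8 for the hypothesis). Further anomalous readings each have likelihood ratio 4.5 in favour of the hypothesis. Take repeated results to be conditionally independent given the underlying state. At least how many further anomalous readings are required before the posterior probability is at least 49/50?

Prior odds = 0.0009/0.9991 = 9/9991.
Combined Bayes factor of the evidence already in hand = (1/6) × 2.5 × 8 = 10/3.
Odds after that evidence = (9/9991) × 10/3 = 30/9991.
Target odds = 0.98/0.02 = 49.
Need 4.5ⁿ ≥ 49 ÷ (30/9991) = 489559/30.
4.5⁶ = 8303.765625 falls short of 489559/30 but 4.5⁷ = 4782969/128 reaches it, so n = 7.

7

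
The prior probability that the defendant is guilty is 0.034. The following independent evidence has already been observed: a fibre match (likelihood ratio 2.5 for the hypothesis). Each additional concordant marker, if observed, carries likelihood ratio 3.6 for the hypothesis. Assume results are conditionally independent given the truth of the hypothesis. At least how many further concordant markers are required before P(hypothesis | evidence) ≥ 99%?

6

Prior odds = 0.034/0.966 = 17/483.
Bayes factor of the evidence already in hand = 2.5.
Odds after that evidence = (17/483) × 2.5 = 85/966.
Target odds = 0.99/0.01 = 99.
Need 3.6ⁿ ≥ 99 ÷ (85/966) = 95634/85.
3.6⁵ = 604.66176 falls short of 95634/85 but 3.6⁶ = 34012224/15625 reaches it, so n = 6.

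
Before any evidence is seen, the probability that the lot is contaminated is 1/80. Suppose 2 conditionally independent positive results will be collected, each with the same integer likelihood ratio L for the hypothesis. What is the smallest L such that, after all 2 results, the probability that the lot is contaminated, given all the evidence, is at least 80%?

18

Prior odds = 0.0125/0.9875 = 1/79.
Target odds = 0.8/0.2 = 4.
Need L² ≥ 4 ÷ (1/79) = 316.
17² = 289 < 316 ≤ 324 = 18², so L = 18.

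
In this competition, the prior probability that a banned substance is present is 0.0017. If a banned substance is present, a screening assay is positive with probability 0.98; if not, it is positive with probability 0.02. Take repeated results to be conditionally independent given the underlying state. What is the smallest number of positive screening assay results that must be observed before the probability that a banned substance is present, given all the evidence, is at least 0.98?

3

Prior odds = 0.0017/0.9983 = 17/9983.
Likelihood ratio of a positive = 0.98/0.02 = 49.
Target odds: 0.98 ÷ 0.02 = 49.
Need (17/9983) × 49ⁿ ≥ 49, i.e. 49ⁿ ≥ 489167/17.
49² = 2401 falls short of 489167/17 but 49³ = 117649 reaches it, so n = 3.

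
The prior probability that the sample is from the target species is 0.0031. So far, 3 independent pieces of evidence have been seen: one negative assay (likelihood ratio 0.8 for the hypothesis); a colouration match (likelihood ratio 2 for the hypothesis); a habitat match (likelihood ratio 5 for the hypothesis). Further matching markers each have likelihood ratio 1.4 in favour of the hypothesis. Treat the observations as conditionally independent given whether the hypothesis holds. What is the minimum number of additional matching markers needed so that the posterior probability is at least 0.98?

23

Prior odds = 0.0031/0.9969 = 31/9969.
Combined Bayes factor of the evidence already in hand = 0.8 × 2 × 5 = 8.
Odds after that evidence = (31/9969) × 8 = 248/9969.
Target odds = 0.98/0.02 = 49.
Need 1.4ⁿ ≥ 49 ÷ (248/9969) = 488481/248.
1.4²² ≈1639.9 falls short of 488481/248 but 1.4²³ ≈2295.86 reaches it, so n = 23.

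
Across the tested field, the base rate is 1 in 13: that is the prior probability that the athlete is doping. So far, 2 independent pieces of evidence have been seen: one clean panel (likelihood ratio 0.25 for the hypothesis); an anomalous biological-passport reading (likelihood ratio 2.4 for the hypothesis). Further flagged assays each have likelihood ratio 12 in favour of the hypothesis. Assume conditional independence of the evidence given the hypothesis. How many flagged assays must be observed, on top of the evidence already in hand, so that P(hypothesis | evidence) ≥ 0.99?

4

Prior odds = (1/13)/(12/13) = 1/12.
Combined Bayes factor of the evidence already in hand = 0.25 × 2.4 = 0.6.
Odds after that evidence = (1/12) × 0.6 = 0.05.
Target odds = 0.99/0.01 = 99.
Need 12ⁿ ≥ 99 ÷ 0.05 = 1980.
12³ = 1728 falls short of 1980 but 12⁴ = 20736 reaches it, so n = 4.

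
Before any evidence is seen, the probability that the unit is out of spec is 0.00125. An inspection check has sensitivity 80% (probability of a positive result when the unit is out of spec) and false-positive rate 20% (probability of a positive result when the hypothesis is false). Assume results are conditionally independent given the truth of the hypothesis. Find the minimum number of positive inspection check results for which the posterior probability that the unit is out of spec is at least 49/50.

Prior odds: 0.00125 ÷ 0.99875 = 1/799.
Likelihood ratio of a positive result = 0.8/0.2 = 4.
Target odds: 0.98 ÷ 0.02 = 49.
Need (1/799) × 4ⁿ ≥ 49, i.e. 4ⁿ ≥ 39151.
4⁷ = 16384 falls short of 39151 but 4⁸ = 65536 reaches it, so n = 8.

8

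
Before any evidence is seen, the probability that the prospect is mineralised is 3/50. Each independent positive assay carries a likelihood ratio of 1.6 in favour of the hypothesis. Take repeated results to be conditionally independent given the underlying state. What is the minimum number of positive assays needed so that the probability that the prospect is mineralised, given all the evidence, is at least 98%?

Prior odds: 0.06 ÷ 0.94 = 3/47.
Likelihood ratio per positive assay = 1.6.
Target odds: 0.98 ÷ 0.02 = 49.
Require 1.6ⁿ ≥ 49 ÷ (3/47) = 2303/3.
1.6¹⁴ ≈720.576 falls short of 2303/3 but 1.6¹⁵ ≈1152.92 reaches it, so n = 15.

15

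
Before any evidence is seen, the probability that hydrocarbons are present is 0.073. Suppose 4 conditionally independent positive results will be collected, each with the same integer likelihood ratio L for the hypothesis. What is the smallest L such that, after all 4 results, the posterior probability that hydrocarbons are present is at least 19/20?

Prior odds = 0.073/0.927 = 73/927.
Target odds = 0.95/0.05 = 19.
Need L⁴ ≥ 19 ÷ (73/927) = 17613/73.
3⁴ = 81 < 17613/73 ≤ 256 = 4⁴, so L = 4.

4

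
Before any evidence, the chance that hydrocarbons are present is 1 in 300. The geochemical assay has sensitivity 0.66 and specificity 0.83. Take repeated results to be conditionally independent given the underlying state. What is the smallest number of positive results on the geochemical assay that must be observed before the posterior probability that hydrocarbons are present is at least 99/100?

8

Prior odds = (1/300)/(299/300) = 1/299.
False-positive rate = 1 − 0.83 = 0.17; likelihood ratio of a positive = 0.66/0.17 = 66/17.
Target odds: 0.99 ÷ 0.01 = 99.
Require (66/17)ⁿ ≥ 99 ÷ (1/299) = 29601.
(66/17)⁷ ≈13294.3 falls short of 29601 but (66/17)⁸ ≈51613.1 reaches it, so n = 8.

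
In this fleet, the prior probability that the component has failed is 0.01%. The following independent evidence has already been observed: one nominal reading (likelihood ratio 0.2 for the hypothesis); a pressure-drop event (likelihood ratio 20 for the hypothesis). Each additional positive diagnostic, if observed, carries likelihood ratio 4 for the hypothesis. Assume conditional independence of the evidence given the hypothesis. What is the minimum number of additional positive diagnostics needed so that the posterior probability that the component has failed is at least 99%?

Prior odds = 0.0001/0.9999 = 1/9999.
Combined Bayes factor of the evidence already in hand = 0.2 × 20 = 4.
Odds after that evidence = (1/9999) × 4 = 4/9999.
Target odds = 0.99/0.01 = 99.
Need 4ⁿ ≥ 99 ÷ (4/9999) = 247475.25.
4⁸ = 65536 falls short of 247475.25 but 4⁹ = 262144 reaches it, so n = 9.

9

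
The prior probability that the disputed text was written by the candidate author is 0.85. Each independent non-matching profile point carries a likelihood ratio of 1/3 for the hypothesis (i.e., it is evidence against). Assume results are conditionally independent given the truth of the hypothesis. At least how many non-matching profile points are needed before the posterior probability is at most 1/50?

6

Prior odds = 0.85/0.15 = 17/3.
Likelihood ratio per non-matching profile point = 1/3.
Target odds: 0.02 ÷ 0.98 = 1/49.
Need (17/3) × (1/3)ⁿ ≤ 1/49, i.e. (1/3)ⁿ ≤ 3/833.
(1/3)⁵ = 1/243 is still above 3/833 but (1/3)⁶ = 1/729 is at or below it, so n = 6.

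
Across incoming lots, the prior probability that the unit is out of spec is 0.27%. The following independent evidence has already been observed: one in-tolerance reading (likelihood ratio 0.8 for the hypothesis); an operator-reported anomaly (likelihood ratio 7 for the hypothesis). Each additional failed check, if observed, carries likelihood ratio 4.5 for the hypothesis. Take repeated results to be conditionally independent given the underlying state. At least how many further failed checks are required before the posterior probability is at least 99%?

Prior odds = 0.0027/0.9973 = 27/9973.
Combined Bayes factor of the evidence already in hand = 0.8 × 7 = 5.6.
Odds after that evidence = (27/9973) × 5.6 = 756/49865.
Target odds = 0.99/0.01 = 99.
Need 4.5ⁿ ≥ 99 ÷ (756/49865) = 548515/84.
4.5⁵ = 1845.28125 falls short of 548515/84 but 4.5⁶ = 8303.765625 reaches it, so n = 6.

6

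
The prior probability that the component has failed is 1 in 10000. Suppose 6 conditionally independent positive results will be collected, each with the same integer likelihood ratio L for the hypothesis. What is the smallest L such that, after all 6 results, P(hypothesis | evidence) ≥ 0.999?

Prior odds = 0.0001/0.9999 = 1/9999.
Target odds = 0.999/0.001 = 999.
Need L⁶ ≥ 999 ÷ (1/9999) = 9989001.
14⁶ = 7529536 < 9989001 ≤ 11390625 = 15⁶, so L = 15.

15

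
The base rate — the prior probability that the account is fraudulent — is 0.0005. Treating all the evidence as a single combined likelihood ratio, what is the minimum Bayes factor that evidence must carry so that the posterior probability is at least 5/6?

9995

Prior odds = 0.0005/0.9995 = 1/1999.
Target odds = (5/6)/(1/6) = 5.
Required Bayes factor = 5 ÷ (1/1999) = 9995.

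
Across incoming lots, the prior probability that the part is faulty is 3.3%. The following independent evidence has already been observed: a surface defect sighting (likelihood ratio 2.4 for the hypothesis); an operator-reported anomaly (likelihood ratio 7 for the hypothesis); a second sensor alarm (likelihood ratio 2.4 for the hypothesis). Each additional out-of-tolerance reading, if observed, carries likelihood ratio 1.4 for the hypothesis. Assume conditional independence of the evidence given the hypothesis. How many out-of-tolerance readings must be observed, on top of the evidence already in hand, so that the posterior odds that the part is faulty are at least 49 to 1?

Prior odds = 0.033/0.967 = 33/967.
Combined Bayes factor of the evidence already in hand = 2.4 × 7 × 2.4 = 40.32.
Odds after that evidence = (33/967) × 40.32 = 33264/24175.
Target odds = 49.
Need 1.4ⁿ ≥ 49 ÷ (33264/24175) = 169225/4752.
1.4¹⁰ = 282475249/9765625 falls short of 169225/4752 but 1.4¹¹ ≈40.4957 reaches it, so n = 11.

11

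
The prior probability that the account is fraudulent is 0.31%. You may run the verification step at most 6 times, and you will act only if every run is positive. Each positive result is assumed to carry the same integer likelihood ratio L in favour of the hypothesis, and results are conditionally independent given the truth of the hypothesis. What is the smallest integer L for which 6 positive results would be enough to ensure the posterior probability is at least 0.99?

6

Prior odds = 0.0031/0.9969 = 31/9969.
Target odds = 0.99/0.01 = 99.
Need L⁶ ≥ 99 ÷ (31/9969) = 986931/31.
5⁶ = 15625 < 986931/31 ≤ 46656 = 6⁶, so L = 6.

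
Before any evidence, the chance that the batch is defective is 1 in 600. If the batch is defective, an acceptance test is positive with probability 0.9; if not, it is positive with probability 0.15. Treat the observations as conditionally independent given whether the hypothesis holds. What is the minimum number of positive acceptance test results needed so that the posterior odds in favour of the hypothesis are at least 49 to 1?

Prior odds = (1/600)/(599/600) = 1/599.
Likelihood ratio of a positive = 0.9/0.15 = 6.
Target odds = 49.
Need (1/599) × 6ⁿ ≥ 49, i.e. 6ⁿ ≥ 29351.
6⁵ = 7776 falls short of 29351 but 6⁶ = 46656 reaches it, so n = 6.

6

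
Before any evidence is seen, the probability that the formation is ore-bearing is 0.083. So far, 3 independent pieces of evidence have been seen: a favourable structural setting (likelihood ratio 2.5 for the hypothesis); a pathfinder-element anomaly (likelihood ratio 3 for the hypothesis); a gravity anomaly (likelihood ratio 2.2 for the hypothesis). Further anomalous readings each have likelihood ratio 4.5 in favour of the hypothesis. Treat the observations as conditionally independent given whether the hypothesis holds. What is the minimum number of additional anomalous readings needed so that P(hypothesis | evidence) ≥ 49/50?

3

Prior odds = 0.083/0.917 = 83/917.
Combined Bayes factor of the evidence already in hand = 2.5 × 3 × 2.2 = 16.5.
Odds after that evidence = (83/917) × 16.5 = 2739/1834.
Target odds = 0.98/0.02 = 49.
Need 4.5ⁿ ≥ 49 ÷ (2739/1834) = 89866/2739.
4.5² = 20.25 falls short of 89866/2739 but 4.5³ = 91.125 reaches it, so n = 3.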